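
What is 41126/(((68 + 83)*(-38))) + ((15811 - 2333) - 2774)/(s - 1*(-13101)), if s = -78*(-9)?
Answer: -84373771/13200269 ≈ -6.3918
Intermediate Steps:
s = 702
41126/(((68 + 83)*(-38))) + ((15811 - 2333) - 2774)/(s - 1*(-13101)) = 41126/(((68 + 83)*(-38))) + ((15811 - 2333) - 2774)/(702 - 1*(-13101)) = 41126/((151*(-38))) + (13478 - 2774)/(702 + 13101) = 41126/(-5738) + 10704/13803 = 41126*(-1/5738) + 10704*(1/13803) = -20563/2869 + 3568/4601 = -84373771/13200269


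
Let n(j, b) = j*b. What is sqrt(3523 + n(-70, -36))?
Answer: sqrt(6043) ≈ 77.737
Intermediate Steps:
n(j, b) = b*j
sqrt(3523 + n(-70, -36)) = sqrt(3523 - 36*(-70)) = sqrt(3523 + 2520) = sqrt(6043)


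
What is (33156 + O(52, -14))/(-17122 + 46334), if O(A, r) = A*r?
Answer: 121/109 ≈ 1.1101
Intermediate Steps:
(33156 + O(52, -14))/(-17122 + 46334) = (33156 + 52*(-14))/(-17122 + 46334) = (33156 - 728)/29212 = 32428*(1/29212) = 121/109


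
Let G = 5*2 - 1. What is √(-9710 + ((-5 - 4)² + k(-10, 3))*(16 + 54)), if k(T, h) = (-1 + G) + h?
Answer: I*√3270 ≈ 57.184*I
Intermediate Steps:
G = 9 (G = 10 - 1 = 9)
k(T, h) = 8 + h (k(T, h) = (-1 + 9) + h = 8 + h)
√(-9710 + ((-5 - 4)² + k(-10, 3))*(16 + 54)) = √(-9710 + ((-5 - 4)² + (8 + 3))*(16 + 54)) = √(-9710 + ((-9)² + 11)*70) = √(-9710 + (81 + 11)*70) = √(-9710 + 92*70) = √(-9710 + 6440) = √(-3270) = I*√3270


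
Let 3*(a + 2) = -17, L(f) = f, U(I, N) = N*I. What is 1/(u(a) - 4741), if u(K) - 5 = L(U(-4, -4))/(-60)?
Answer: -15/71044 ≈ -0.00021114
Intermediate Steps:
U(I, N) = I*N
a = -23/3 (a = -2 + (⅓)*(-17) = -2 - 17/3 = -23/3 ≈ -7.6667)
u(K) = 71/15 (u(K) = 5 - 4*(-4)/(-60) = 5 + 16*(-1/60) = 5 - 4/15 = 71/15)
1/(u(a) - 4741) = 1/(71/15 - 4741) = 1/(-71044/15) = -15/71044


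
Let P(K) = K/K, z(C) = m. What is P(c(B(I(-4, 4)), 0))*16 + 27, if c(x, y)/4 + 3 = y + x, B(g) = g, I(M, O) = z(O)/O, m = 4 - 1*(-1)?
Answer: 43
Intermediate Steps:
m = 5 (m = 4 + 1 = 5)
z(C) = 5
I(M, O) = 5/O
c(x, y) = -12 + 4*x + 4*y (c(x, y) = -12 + 4*(y + x) = -12 + 4*(x + y) = -12 + (4*x + 4*y) = -12 + 4*x + 4*y)
P(K) = 1
P(c(B(I(-4, 4)), 0))*16 + 27 = 1*16 + 27 = 16 + 27 = 43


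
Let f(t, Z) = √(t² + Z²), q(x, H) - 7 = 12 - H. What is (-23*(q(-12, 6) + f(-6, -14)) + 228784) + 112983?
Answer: 341468 - 46*√58 ≈ 3.4112e+5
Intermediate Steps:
q(x, H) = 19 - H (q(x, H) = 7 + (12 - H) = 19 - H)
f(t, Z) = √(Z² + t²)
(-23*(q(-12, 6) + f(-6, -14)) + 228784) + 112983 = (-23*((19 - 1*6) + √((-14)² + (-6)²)) + 228784) + 112983 = (-23*((19 - 6) + √(196 + 36)) + 228784) + 112983 = (-23*(13 + √232) + 228784) + 112983 = (-23*(13 + 2*√58) + 228784) + 112983 = ((-299 - 46*√58) + 228784) + 112983 = (228485 - 46*√58) + 112983 = 341468 - 46*√58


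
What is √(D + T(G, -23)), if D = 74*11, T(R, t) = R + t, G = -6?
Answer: √785 ≈ 28.018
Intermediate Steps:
D = 814
√(D + T(G, -23)) = √(814 + (-6 - 23)) = √(814 - 29) = √785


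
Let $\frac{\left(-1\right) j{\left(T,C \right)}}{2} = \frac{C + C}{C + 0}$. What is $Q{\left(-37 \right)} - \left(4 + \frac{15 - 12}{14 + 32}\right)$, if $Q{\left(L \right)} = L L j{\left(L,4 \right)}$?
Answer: $- \frac{252083}{46} \approx -5480.1$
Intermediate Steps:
$j{\left(T,C \right)} = -4$ ($j{\left(T,C \right)} = - 2 \frac{C + C}{C + 0} = - 2 \frac{2 C}{C} = \left(-2\right) 2 = -4$)
$Q{\left(L \right)} = - 4 L^{2}$ ($Q{\left(L \right)} = L L \left(-4\right) = L^{2} \left(-4\right) = - 4 L^{2}$)
$Q{\left(-37 \right)} - \left(4 + \frac{15 - 12}{14 + 32}\right) = - 4 \left(-37\right)^{2} - \left(4 + \frac{15 - 12}{14 + 32}\right) = \left(-4\right) 1369 - \left(4 + \frac{15 - 12}{46}\right) = -5476 - \left(4 + 3 \cdot \frac{1}{46}\right) = -5476 - \left(4 + \frac{3}{46}\right) = -5476 - \frac{187}{46} = - \frac{252083}{46}$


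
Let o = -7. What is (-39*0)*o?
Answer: 0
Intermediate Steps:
(-39*0)*o = -39*0*(-7) = 0*(-7) = 0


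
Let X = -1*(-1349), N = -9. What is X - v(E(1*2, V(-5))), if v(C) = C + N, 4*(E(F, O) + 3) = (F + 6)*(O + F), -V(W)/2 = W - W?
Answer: 1357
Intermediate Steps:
V(W) = 0 (V(W) = -2*(W - W) = -2*0 = 0)
X = 1349
E(F, O) = -3 + (6 + F)*(F + O)/4 (E(F, O) = -3 + ((F + 6)*(O + F))/4 = -3 + ((6 + F)*(F + O))/4 = -3 + (6 + F)*(F + O)/4)
v(C) = -9 + C (v(C) = C - 9 = -9 + C)
X - v(E(1*2, V(-5))) = 1349 - (-9 + (-3 + (1*2)²/4 + 3*(1*2)/2 + (3/2)*0 + (¼)*(1*2)*0)) = 1349 - (-9 + (-3 + (¼)*2² + (3/2)*2 + 0 + (¼)*2*0)) = 1349 - (-9 + (-3 + (¼)*4 + 3 + 0 + 0)) = 1349 - (-9 + (-3 + 1 + 3 + 0 + 0)) = 1349 - (-9 + 1) = 1349 - 1*(-8) = 1349 + 8 = 1357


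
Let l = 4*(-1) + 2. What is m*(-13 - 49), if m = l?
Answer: 124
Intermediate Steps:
l = -2 (l = -4 + 2 = -2)
m = -2
m*(-13 - 49) = -2*(-13 - 49) = -2*(-62) = 124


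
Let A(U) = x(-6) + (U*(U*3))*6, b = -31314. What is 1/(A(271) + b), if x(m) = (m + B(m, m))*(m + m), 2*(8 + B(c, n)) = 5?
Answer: 1/1290762 ≈ 7.7474e-7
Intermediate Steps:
B(c, n) = -11/2 (B(c, n) = -8 + (½)*5 = -8 + 5/2 = -11/2)
x(m) = 2*m*(-11/2 + m) (x(m) = (m - 11/2)*(m + m) = (-11/2 + m)*(2*m) = 2*m*(-11/2 + m))
A(U) = 138 + 18*U² (A(U) = -6*(-11 + 2*(-6)) + (U*(U*3))*6 = -6*(-11 - 12) + (U*(3*U))*6 = -6*(-23) + (3*U²)*6 = 138 + 18*U²)
1/(A(271) + b) = 1/((138 + 18*271²) - 31314) = 1/((138 + 18*73441) - 31314) = 1/((138 + 1321938) - 31314) = 1/(1322076 - 31314) = 1/1290762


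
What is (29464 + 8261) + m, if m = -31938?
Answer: 5787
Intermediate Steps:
(29464 + 8261) + m = (29464 + 8261) - 31938 = 37725 - 31938 = 5787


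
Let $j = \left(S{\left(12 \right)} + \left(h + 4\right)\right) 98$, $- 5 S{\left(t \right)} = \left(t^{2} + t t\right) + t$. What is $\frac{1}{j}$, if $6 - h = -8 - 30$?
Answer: $- \frac{1}{1176} \approx -0.00085034$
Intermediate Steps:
$S{\left(t \right)} = - \frac{2 t^{2}}{5} - \frac{t}{5}$ ($S{\left(t \right)} = - \frac{\left(t^{2} + t t\right) + t}{5} = - \frac{\left(t^{2} + t^{2}\right) + t}{5} = - \frac{2 t^{2} + t}{5} = - \frac{t + 2 t^{2}}{5} = - \frac{2 t^{2}}{5} - \frac{t}{5}$)
$h = 44$ ($h = 6 - \left(-8 - 30\right) = 6 - -38 = 6 + 38 = 44$)
$j = -1176$ ($j = \left(\left(- \frac{1}{5}\right) 12 \left(1 + 2 \cdot 12\right) + \left(44 + 4\right)\right) 98 = \left(\left(- \frac{1}{5}\right) 12 \left(1 + 24\right) + 48\right) 98 = \left(\left(- \frac{1}{5}\right) 12 \cdot 25 + 48\right) 98 = \left(-60 + 48\right) 98 = \left(-12\right) 98 = -1176$)
$\frac{1}{j} = \frac{1}{-1176} = - \frac{1}{1176}$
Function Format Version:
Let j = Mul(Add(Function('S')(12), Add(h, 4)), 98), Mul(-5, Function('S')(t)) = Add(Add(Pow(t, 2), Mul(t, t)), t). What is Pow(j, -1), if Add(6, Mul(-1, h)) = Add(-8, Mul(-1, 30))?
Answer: Rational(-1, 1176) ≈ -0.00085034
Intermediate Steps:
Function('S')(t) = Add(Mul(Rational(-2, 5), Pow(t, 2)), Mul(Rational(-1, 5), t)) (Function('S')(t) = Mul(Rational(-1, 5), Add(Add(Pow(t, 2), Mul(t, t)), t)) = Mul(Rational(-1, 5), Add(Add(Pow(t, 2), Pow(t, 2)), t)) = Mul(Rational(-1, 5), Add(Mul(2, Pow(t, 2)), t)) = Mul(Rational(-1, 5), Add(t, Mul(2, Pow(t, 2)))) = Add(Mul(Rational(-2, 5), Pow(t, 2)), Mul(Rational(-1, 5), t)))
h = 44 (h = Add(6, Mul(-1, Add(-8, Mul(-1, 30)))) = Add(6, Mul(-1, Add(-8, -30))) = Add(6, Mul(-1, -38)) = Add(6, 38) = 44)
j = -1176 (j = Mul(Add(Mul(Rational(-1, 5), 12, Add(1, Mul(2, 12))), Add(44, 4)), 98) = Mul(Add(Mul(Rational(-1, 5), 12, Add(1, 24)), 48), 98) = Mul(Add(Mul(Rational(-1, 5), 12, 25), 48), 98) = Mul(Add(-60, 48), 98) = Mul(-12, 98) = -1176)
Pow(j, -1) = Pow(-1176, -1) = Rational(-1, 1176)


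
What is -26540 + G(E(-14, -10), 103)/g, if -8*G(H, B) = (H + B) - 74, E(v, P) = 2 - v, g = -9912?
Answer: -701505265/26432 ≈ -26540.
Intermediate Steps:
G(H, B) = 37/4 - B/8 - H/8 (G(H, B) = -((H + B) - 74)/8 = -((B + H) - 74)/8 = -(-74 + B + H)/8 = 37/4 - B/8 - H/8)
-26540 + G(E(-14, -10), 103)/g = -26540 + (37/4 - ⅛*103 - (2 - 1*(-14))/8)/(-9912) = -26540 + (37/4 - 103/8 - (2 + 14)/8)*(-1/9912) = -26540 + (37/4 - 103/8 - ⅛*16)*(-1/9912) = -26540 + (37/4 - 103/8 - 2)*(-1/9912) = -26540 - 45/8*(-1/9912) = -26540 + 15/26432 = -701505265/26432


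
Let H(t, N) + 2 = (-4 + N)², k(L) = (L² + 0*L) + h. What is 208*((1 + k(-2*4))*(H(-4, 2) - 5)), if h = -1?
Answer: -39936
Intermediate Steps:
k(L) = -1 + L² (k(L) = (L² + 0*L) - 1 = (L² + 0) - 1 = L² - 1 = -1 + L²)
H(t, N) = -2 + (-4 + N)²
208*((1 + k(-2*4))*(H(-4, 2) - 5)) = 208*((1 + (-1 + (-2*4)²))*((-2 + (-4 + 2)²) - 5)) = 208*((1 + (-1 + (-8)²))*((-2 + (-2)²) - 5)) = 208*((1 + (-1 + 64))*((-2 + 4) - 5)) = 208*((1 + 63)*(2 - 5)) = 208*(64*(-3)) = 208*(-192) = -39936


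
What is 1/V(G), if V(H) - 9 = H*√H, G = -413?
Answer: 9/70445078 + 413*I*√413/70445078 ≈ 1.2776e-7 + 0.00011914*I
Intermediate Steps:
V(H) = 9 + H^(3/2) (V(H) = 9 + H*√H = 9 + H^(3/2))
1/V(G) = 1/(9 + (-413)^(3/2)) = 1/(9 - 413*I*√413)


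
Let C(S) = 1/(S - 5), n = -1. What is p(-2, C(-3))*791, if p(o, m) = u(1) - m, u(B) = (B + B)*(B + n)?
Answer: 791/8 ≈ 98.875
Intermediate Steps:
C(S) = 1/(-5 + S)
u(B) = 2*B*(-1 + B) (u(B) = (B + B)*(B - 1) = (2*B)*(-1 + B) = 2*B*(-1 + B))
p(o, m) = -m (p(o, m) = 2*1*(-1 + 1) - m = 2*1*0 - m = 0 - m = -m)
p(-2, C(-3))*791 = -1/(-5 - 3)*791 = -1/(-8)*791 = -1*(-⅛)*791 = (⅛)*791 = 791/8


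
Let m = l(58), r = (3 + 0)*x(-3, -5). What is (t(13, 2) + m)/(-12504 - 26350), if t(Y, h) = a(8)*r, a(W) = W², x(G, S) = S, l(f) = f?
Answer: 451/19427 ≈ 0.023215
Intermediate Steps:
r = -15 (r = (3 + 0)*(-5) = 3*(-5) = -15)
m = 58
t(Y, h) = -960 (t(Y, h) = 8²*(-15) = 64*(-15) = -960)
(t(13, 2) + m)/(-12504 - 26350) = (-960 + 58)/(-12504 - 26350) = -902/(-38854) = -902*(-1/38854) = 451/19427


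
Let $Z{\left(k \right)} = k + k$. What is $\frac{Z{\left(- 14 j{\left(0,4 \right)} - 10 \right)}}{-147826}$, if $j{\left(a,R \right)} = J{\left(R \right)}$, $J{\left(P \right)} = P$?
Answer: $\frac{66}{73913} \approx 0.00089294$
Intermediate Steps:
$j{\left(a,R \right)} = R$
$Z{\left(k \right)} = 2 k$
$\frac{Z{\left(- 14 j{\left(0,4 \right)} - 10 \right)}}{-147826} = \frac{2 \left(\left(-14\right) 4 - 10\right)}{-147826} = 2 \left(-56 - 10\right) \left(- \frac{1}{147826}\right) = 2 \left(-66\right) \left(- \frac{1}{147826}\right) = \left(-132\right) \left(- \frac{1}{147826}\right) = \frac{66}{73913}$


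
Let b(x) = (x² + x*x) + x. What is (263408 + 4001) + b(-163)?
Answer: 320384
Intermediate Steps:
b(x) = x + 2*x² (b(x) = (x² + x²) + x = 2*x² + x = x + 2*x²)
(263408 + 4001) + b(-163) = (263408 + 4001) - 163*(1 + 2*(-163)) = 267409 - 163*(1 - 326) = 267409 - 163*(-325) = 267409 + 52975 = 320384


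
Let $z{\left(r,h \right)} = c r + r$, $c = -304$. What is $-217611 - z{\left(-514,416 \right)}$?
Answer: $-373353$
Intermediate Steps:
$z{\left(r,h \right)} = - 303 r$ ($z{\left(r,h \right)} = - 304 r + r = - 303 r$)
$-217611 - z{\left(-514,416 \right)} = -217611 - \left(-303\right) \left(-514\right) = -217611 - 155742 = -373353$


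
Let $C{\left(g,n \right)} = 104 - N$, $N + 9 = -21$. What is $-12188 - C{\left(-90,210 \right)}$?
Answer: $-12322$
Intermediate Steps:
$N = -30$ ($N = -9 - 21 = -30$)
$C{\left(g,n \right)} = 134$ ($C{\left(g,n \right)} = 104 - -30 = 104 + 30 = 134$)
$-12188 - C{\left(-90,210 \right)} = -12188 - 134 = -12322$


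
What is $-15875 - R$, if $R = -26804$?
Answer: $10929$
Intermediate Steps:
$-15875 - R = -15875 - -26804 = -15875 + 26804 = 10929$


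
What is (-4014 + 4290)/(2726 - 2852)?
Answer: -46/21 ≈ -2.1905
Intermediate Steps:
(-4014 + 4290)/(2726 - 2852) = 276/(-126) = 276*(-1/126) = -46/21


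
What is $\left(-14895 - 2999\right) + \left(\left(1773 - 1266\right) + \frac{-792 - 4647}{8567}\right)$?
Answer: $- \frac{148959868}{8567} \approx -17388.0$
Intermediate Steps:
$\left(-14895 - 2999\right) + \left(\left(1773 - 1266\right) + \frac{-792 - 4647}{8567}\right) = -17894 + \left(507 - \frac{5439}{8567}\right) = -17894 + \frac{4338030}{8567} = - \frac{148959868}{8567}$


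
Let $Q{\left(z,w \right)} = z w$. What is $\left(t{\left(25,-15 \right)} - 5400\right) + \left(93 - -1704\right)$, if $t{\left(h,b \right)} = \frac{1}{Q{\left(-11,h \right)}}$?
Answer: $- \frac{990826}{275} \approx -3603.0$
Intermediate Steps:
$Q{\left(z,w \right)} = w z$
$t{\left(h,b \right)} = - \frac{1}{11 h}$ ($t{\left(h,b \right)} = \frac{1}{h \left(-11\right)} = \frac{1}{\left(-11\right) h} = - \frac{1}{11 h}$)
$\left(t{\left(25,-15 \right)} - 5400\right) + \left(93 - -1704\right) = \left(- \frac{1}{11 \cdot 25} - 5400\right) + \left(93 - -1704\right) = \left(\left(- \frac{1}{11}\right) \frac{1}{25} - 5400\right) + \left(93 + 1704\right) = \left(- \frac{1}{275} - 5400\right) + 1797 = - \frac{1485001}{275} + 1797 = - \frac{990826}{275}$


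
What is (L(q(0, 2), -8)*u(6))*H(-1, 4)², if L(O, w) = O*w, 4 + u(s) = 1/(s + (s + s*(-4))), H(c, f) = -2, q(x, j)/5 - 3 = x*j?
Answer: 1960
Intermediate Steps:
q(x, j) = 15 + 5*j*x (q(x, j) = 15 + 5*(x*j) = 15 + 5*(j*x) = 15 + 5*j*x)
u(s) = -4 - 1/(2*s) (u(s) = -4 + 1/(s + (s + s*(-4))) = -4 + 1/(s + (s - 4*s)) = -4 + 1/(s - 3*s) = -4 + 1/(-2*s) = -4 - 1/(2*s))
(L(q(0, 2), -8)*u(6))*H(-1, 4)² = (((15 + 5*2*0)*(-8))*(-4 - ½/6))*(-2)² = (((15 + 0)*(-8))*(-4 - ½*⅙))*4 = ((15*(-8))*(-4 - 1/12))*4 = -120*(-49/12)*4 = 490*4 = 1960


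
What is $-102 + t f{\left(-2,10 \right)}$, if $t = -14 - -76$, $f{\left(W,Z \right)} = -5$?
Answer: $-412$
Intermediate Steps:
$t = 62$ ($t = -14 + 76 = 62$)
$-102 + t f{\left(-2,10 \right)} = -102 + 62 \left(-5\right) = -102 - 310 = -412$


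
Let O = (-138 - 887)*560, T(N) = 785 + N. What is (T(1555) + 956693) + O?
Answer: 385033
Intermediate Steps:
O = -574000 (O = -1025*560 = -574000)
(T(1555) + 956693) + O = ((785 + 1555) + 956693) - 574000 = (2340 + 956693) - 574000 = 959033 - 574000 = 385033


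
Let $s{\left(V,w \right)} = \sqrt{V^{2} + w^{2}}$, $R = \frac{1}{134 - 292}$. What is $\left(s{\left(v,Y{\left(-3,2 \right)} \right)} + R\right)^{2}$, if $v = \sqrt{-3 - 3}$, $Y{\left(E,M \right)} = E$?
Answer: $\frac{74893}{24964} - \frac{\sqrt{3}}{79} \approx 2.9781$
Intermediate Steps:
$v = i \sqrt{6}$ ($v = \sqrt{-6} = i \sqrt{6} \approx 2.4495 i$)
$R = - \frac{1}{158}$ ($R = \frac{1}{-158} = - \frac{1}{158} \approx -0.0063291$)
$\left(s{\left(v,Y{\left(-3,2 \right)} \right)} + R\right)^{2} = \left(\sqrt{\left(i \sqrt{6}\right)^{2} + \left(-3\right)^{2}} - \frac{1}{158}\right)^{2} = \left(\sqrt{-6 + 9} - \frac{1}{158}\right)^{2} = \left(\sqrt{3} - \frac{1}{158}\right)^{2} = \left(- \frac{1}{158} + \sqrt{3}\right)^{2}$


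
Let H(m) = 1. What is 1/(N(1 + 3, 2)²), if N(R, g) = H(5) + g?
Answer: ⅑ ≈ 0.11111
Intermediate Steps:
N(R, g) = 1 + g
1/(N(1 + 3, 2)²) = 1/((1 + 2)²) = 1/(3²) = 1/9 = ⅑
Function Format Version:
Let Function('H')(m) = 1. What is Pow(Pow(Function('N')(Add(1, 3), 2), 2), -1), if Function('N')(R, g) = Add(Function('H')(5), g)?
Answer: Rational(1, 9) ≈ 0.11111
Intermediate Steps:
Function('N')(R, g) = Add(1, g)
Pow(Pow(Function('N')(Add(1, 3), 2), 2), -1) = Pow(Pow(Add(1, 2), 2), -1) = Pow(Pow(3, 2), -1) = Pow(9, -1) = Rational(1, 9)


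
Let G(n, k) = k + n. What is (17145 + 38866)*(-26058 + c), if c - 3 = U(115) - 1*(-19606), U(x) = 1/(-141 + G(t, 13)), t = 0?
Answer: -46235568203/128 ≈ -3.6122e+8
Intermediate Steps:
U(x) = -1/128 (U(x) = 1/(-141 + (13 + 0)) = 1/(-141 + 13) = 1/(-128) = -1/128)
c = 2509951/128 (c = 3 + (-1/128 - 1*(-19606)) = 3 + (-1/128 + 19606) = 3 + 2509567/128 = 2509951/128 ≈ 19609.)
(17145 + 38866)*(-26058 + c) = (17145 + 38866)*(-26058 + 2509951/128) = 56011*(-825473/128) = -46235568203/128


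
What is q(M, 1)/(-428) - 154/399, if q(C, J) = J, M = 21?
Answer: -9473/24396 ≈ -0.38830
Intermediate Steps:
q(M, 1)/(-428) - 154/399 = 1/(-428) - 154/399 = 1*(-1/428) - 154*1/399 = -1/428 - 22/57 = -9473/24396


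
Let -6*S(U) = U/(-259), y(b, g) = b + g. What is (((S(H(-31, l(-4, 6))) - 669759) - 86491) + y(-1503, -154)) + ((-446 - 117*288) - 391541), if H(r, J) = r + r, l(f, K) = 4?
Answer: -919649461/777 ≈ -1.1836e+6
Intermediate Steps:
H(r, J) = 2*r
S(U) = U/1554 (S(U) = -U/(6*(-259)) = -U*(-1)/(6*259) = -(-1)*U/1554 = U/1554)
(((S(H(-31, l(-4, 6))) - 669759) - 86491) + y(-1503, -154)) + ((-446 - 117*288) - 391541) = ((((2*(-31))/1554 - 669759) - 86491) + (-1503 - 154)) + ((-446 - 117*288) - 391541) = ((((1/1554)*(-62) - 669759) - 86491) - 1657) + ((-446 - 33696) - 391541) = (((-31/777 - 669759) - 86491) - 1657) + (-34142 - 391541) = ((-520402774/777 - 86491) - 1657) - 425683 = (-587606281/777 - 1657) - 425683 = -588893770/777 - 425683 = -919649461/777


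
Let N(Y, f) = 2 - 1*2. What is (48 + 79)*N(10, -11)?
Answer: 0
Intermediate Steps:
N(Y, f) = 0 (N(Y, f) = 2 - 2 = 0)
(48 + 79)*N(10, -11) = (48 + 79)*0 = 127*0 = 0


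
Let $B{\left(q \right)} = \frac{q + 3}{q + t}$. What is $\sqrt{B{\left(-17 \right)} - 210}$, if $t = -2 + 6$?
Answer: $\frac{2 i \sqrt{8827}}{13} \approx 14.454 i$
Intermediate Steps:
$t = 4$
$B{\left(q \right)} = \frac{3 + q}{4 + q}$ ($B{\left(q \right)} = \frac{q + 3}{q + 4} = \frac{3 + q}{4 + q}$)
$\sqrt{B{\left(-17 \right)} - 210} = \sqrt{\frac{3 - 17}{4 - 17} - 210} = \sqrt{\frac{1}{-13} \left(-14\right) - 210} = \sqrt{\left(- \frac{1}{13}\right) \left(-14\right) - 210} = \sqrt{\frac{14}{13} - 210} = \sqrt{- \frac{2716}{13}} = \frac{2 i \sqrt{8827}}{13}$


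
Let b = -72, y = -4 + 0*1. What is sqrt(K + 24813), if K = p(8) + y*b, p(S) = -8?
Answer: sqrt(25093) ≈ 158.41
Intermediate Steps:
y = -4 (y = -4 + 0 = -4)
K = 280 (K = -8 - 4*(-72) = -8 + 288 = 280)
sqrt(K + 24813) = sqrt(280 + 24813) = sqrt(25093)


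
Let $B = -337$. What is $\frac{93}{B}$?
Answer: $- \frac{93}{337} \approx -0.27596$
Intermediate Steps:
$\frac{93}{B} = \frac{93}{-337} = 93 \left(- \frac{1}{337}\right) = - \frac{93}{337}$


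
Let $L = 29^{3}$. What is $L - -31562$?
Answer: $55951$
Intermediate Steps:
$L = 24389$
$L - -31562 = 24389 - -31562 = 24389 + 31562 = 55951$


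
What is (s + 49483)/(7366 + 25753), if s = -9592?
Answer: 39891/33119 ≈ 1.2045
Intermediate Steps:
(s + 49483)/(7366 + 25753) = (-9592 + 49483)/(7366 + 25753) = 39891/33119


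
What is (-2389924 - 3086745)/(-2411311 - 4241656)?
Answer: 322157/391351 ≈ 0.82319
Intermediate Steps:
(-2389924 - 3086745)/(-2411311 - 4241656) = -5476669/(-6652967) = -5476669*(-1/6652967) = 322157/391351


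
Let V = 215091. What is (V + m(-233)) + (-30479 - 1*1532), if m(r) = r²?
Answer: 237369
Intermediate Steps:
(V + m(-233)) + (-30479 - 1*1532) = (215091 + (-233)²) + (-30479 - 1*1532) = (215091 + 54289) + (-30479 - 1532) = 269380 - 32011 = 237369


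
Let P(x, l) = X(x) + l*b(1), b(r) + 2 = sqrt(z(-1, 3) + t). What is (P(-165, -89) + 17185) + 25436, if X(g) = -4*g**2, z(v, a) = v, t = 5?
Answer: -66279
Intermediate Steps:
b(r) = 0 (b(r) = -2 + sqrt(-1 + 5) = -2 + sqrt(4) = -2 + 2 = 0)
P(x, l) = -4*x**2 (P(x, l) = -4*x**2 + l*0 = -4*x**2 + 0 = -4*x**2)
(P(-165, -89) + 17185) + 25436 = (-4*(-165)**2 + 17185) + 25436 = (-4*27225 + 17185) + 25436 = (-108900 + 17185) + 25436 = -91715 + 25436 = -66279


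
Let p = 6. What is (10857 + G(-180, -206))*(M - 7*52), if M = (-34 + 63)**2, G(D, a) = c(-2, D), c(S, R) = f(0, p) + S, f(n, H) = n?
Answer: 5177835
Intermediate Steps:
c(S, R) = S (c(S, R) = 0 + S = S)
G(D, a) = -2
M = 841 (M = 29**2 = 841)
(10857 + G(-180, -206))*(M - 7*52) = (10857 - 2)*(841 - 7*52) = 10855*(841 - 364) = 10855*477 = 5177835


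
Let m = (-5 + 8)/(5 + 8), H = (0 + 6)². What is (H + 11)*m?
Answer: 141/13 ≈ 10.846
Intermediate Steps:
H = 36 (H = 6² = 36)
m = 3/13 ≈ 0.23077
(H + 11)*m = (36 + 11)*(3/13) = 47*(3/13) = 141/13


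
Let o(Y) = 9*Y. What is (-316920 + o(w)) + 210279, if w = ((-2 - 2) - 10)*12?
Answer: -108153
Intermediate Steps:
w = -168 (w = (-4 - 10)*12 = -14*12 = -168)
(-316920 + o(w)) + 210279 = (-316920 + 9*(-168)) + 210279 = (-316920 - 1512) + 210279 = -318432 + 210279 = -108153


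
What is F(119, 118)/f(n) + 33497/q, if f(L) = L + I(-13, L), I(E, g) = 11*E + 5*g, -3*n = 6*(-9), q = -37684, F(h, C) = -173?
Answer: 5346937/1318940 ≈ 4.0540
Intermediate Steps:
n = 18 (n = -2*(-9) = -1/3*(-54) = 18)
I(E, g) = 5*g + 11*E
f(L) = -143 + 6*L (f(L) = L + (5*L + 11*(-13)) = L + (5*L - 143) = L + (-143 + 5*L) = -143 + 6*L)
F(119, 118)/f(n) + 33497/q = -173/(-143 + 6*18) + 33497/(-37684) = -173/(-143 + 108) + 33497*(-1/37684) = -173/(-35) - 33497/37684 = -173*(-1/35) - 33497/37684 = 173/35 - 33497/37684 = 5346937/1318940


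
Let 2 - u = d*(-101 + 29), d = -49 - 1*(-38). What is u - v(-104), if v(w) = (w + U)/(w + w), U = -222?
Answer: -82323/104 ≈ -791.57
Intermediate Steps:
d = -11 (d = -49 + 38 = -11)
v(w) = (-222 + w)/(2*w) (v(w) = (w - 222)/(w + w) = (-222 + w)/((2*w)) = (-222 + w)*(1/(2*w)) = (-222 + w)/(2*w))
u = -790 (u = 2 - (-11)*(-101 + 29) = 2 - (-11)*(-72) = 2 - 1*792 = 2 - 792 = -790)
u - v(-104) = -790 - (-222 - 104)/(2*(-104)) = -790 - (-1)*(-326)/(2*104) = -790 - 1*163/104 = -790 - 163/104 = -82323/104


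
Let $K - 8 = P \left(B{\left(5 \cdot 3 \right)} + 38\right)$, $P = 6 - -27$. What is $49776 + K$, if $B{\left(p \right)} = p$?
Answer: $51533$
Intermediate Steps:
$P = 33$ ($P = 6 + 27 = 33$)
$K = 1757$ ($K = 8 + 33 \left(5 \cdot 3 + 38\right) = 8 + 33 \left(15 + 38\right) = 8 + 33 \cdot 53 = 8 + 1749 = 1757$)
$49776 + K = 49776 + 1757 = 51533$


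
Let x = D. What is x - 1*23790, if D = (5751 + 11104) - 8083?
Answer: -15018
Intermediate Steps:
D = 8772 (D = 16855 - 8083 = 8772)
x = 8772
x - 1*23790 = 8772 - 1*23790 = 8772 - 23790 = -15018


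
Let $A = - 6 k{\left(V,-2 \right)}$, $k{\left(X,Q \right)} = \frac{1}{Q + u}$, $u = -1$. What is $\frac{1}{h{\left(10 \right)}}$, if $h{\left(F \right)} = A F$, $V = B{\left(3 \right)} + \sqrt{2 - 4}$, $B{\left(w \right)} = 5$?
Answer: $\frac{1}{20} \approx 0.05$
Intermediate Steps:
$V = 5 + i \sqrt{2}$ ($V = 5 + \sqrt{2 - 4} = 5 + \sqrt{-2} = 5 + i \sqrt{2} \approx 5.0 + 1.4142 i$)
$k{\left(X,Q \right)} = \frac{1}{-1 + Q}$ ($k{\left(X,Q \right)} = \frac{1}{Q - 1} = \frac{1}{-1 + Q}$)
$A = 2$ ($A = - \frac{6}{-1 - 2} = - \frac{6}{-3} = \left(-6\right) \left(- \frac{1}{3}\right) = 2$)
$h{\left(F \right)} = 2 F$
$\frac{1}{h{\left(10 \right)}} = \frac{1}{2 \cdot 10} = \frac{1}{20}$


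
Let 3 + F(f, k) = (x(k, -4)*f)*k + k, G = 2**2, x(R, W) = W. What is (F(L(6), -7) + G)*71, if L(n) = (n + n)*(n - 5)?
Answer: 23430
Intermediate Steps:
G = 4
L(n) = 2*n*(-5 + n) (L(n) = (2*n)*(-5 + n) = 2*n*(-5 + n))
F(f, k) = -3 + k - 4*f*k (F(f, k) = -3 + ((-4*f)*k + k) = -3 + (-4*f*k + k) = -3 + (k - 4*f*k) = -3 + k - 4*f*k)
(F(L(6), -7) + G)*71 = ((-3 - 7 - 4*2*6*(-5 + 6)*(-7)) + 4)*71 = ((-3 - 7 - 4*2*6*1*(-7)) + 4)*71 = ((-3 - 7 - 4*12*(-7)) + 4)*71 = ((-3 - 7 + 336) + 4)*71 = (326 + 4)*71 = 330*71 = 23430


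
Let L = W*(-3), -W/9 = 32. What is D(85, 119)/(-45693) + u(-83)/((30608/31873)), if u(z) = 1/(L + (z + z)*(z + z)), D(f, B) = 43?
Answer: -35948439491/39747397596480 ≈ -0.00090442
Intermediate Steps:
W = -288 (W = -9*32 = -288)
L = 864 (L = -288*(-3) = 864)
u(z) = 1/(864 + 4*z²) (u(z) = 1/(864 + (z + z)*(z + z)) = 1/(864 + (2*z)*(2*z)) = 1/(864 + 4*z²))
D(85, 119)/(-45693) + u(-83)/((30608/31873)) = 43/(-45693) + (1/(4*(216 + (-83)²)))/((30608/31873)) = 43*(-1/45693) + (1/(4*(216 + 6889)))/((30608*(1/31873))) = -43/45693 + ((¼)/7105)/(30608/31873) = -43/45693 + ((¼)*(1/7105))*(31873/30608) = -43/45693 + (1/28420)*(31873/30608) = -43/45693 + 31873/869879360 = -35948439491/39747397596480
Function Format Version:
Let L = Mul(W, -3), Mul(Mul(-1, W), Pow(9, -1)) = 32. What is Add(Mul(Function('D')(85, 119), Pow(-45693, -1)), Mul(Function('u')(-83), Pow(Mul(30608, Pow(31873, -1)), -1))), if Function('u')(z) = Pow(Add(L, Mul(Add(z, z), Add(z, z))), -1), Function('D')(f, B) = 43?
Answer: Rational(-35948439491, 39747397596480) ≈ -0.00090442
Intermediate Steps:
W = -288 (W = Mul(-9, 32) = -288)
L = 864 (L = Mul(-288, -3) = 864)
Function('u')(z) = Pow(Add(864, Mul(4, Pow(z, 2))), -1) (Function('u')(z) = Pow(Add(864, Mul(Add(z, z), Add(z, z))), -1) = Pow(Add(864, Mul(Mul(2, z), Mul(2, z))), -1) = Pow(Add(864, Mul(4, Pow(z, 2))), -1))
Add(Mul(Function('D')(85, 119), Pow(-45693, -1)), Mul(Function('u')(-83), Pow(Mul(30608, Pow(31873, -1)), -1))) = Add(Mul(43, Pow(-45693, -1)), Mul(Mul(Rational(1, 4), Pow(Add(216, Pow(-83, 2)), -1)), Pow(Mul(30608, Pow(31873, -1)), -1))) = Add(Mul(43, Rational(-1, 45693)), Mul(Mul(Rational(1, 4), Pow(Add(216, 6889), -1)), Pow(Mul(30608, Rational(1, 31873)), -1))) = Add(Rational(-43, 45693), Mul(Mul(Rational(1, 4), Pow(7105, -1)), Pow(Rational(30608, 31873), -1))) = Add(Rational(-43, 45693), Mul(Mul(Rational(1, 4), Rational(1, 7105)), Rational(31873, 30608))) = Add(Rational(-43, 45693), Mul(Rational(1, 28420), Rational(31873, 30608))) = Add(Rational(-43, 45693), Rational(31873, 869879360)) = Rational(-35948439491, 39747397596480)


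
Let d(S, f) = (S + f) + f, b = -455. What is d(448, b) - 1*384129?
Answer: -384591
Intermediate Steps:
d(S, f) = S + 2*f
d(448, b) - 1*384129 = (448 + 2*(-455)) - 1*384129 = (448 - 910) - 384129 = -462 - 384129 = -384591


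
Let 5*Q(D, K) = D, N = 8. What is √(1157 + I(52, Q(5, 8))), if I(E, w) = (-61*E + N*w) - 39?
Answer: I*√2046 ≈ 45.233*I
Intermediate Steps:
Q(D, K) = D/5
I(E, w) = -39 - 61*E + 8*w (I(E, w) = (-61*E + 8*w) - 39 = -39 - 61*E + 8*w)
√(1157 + I(52, Q(5, 8))) = √(1157 + (-39 - 61*52 + 8*((⅕)*5))) = √(1157 + (-39 - 3172 + 8*1)) = √(1157 + (-39 - 3172 + 8)) = √(1157 - 3203) = √(-2046) = I*√2046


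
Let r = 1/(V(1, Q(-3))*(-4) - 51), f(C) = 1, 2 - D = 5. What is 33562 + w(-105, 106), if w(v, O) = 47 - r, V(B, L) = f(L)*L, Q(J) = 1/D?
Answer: 5007744/149 ≈ 33609.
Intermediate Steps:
D = -3 (D = 2 - 1*5 = 2 - 5 = -3)
Q(J) = -⅓ (Q(J) = 1/(-3) = -⅓)
V(B, L) = L (V(B, L) = 1*L = L)
r = -3/149 (r = 1/(-⅓*(-4) - 51) = 1/(4/3 - 51) = 1/(-149/3) = -3/149 ≈ -0.020134)
w(v, O) = 7006/149 (w(v, O) = 47 - 1*(-3/149) = 47 + 3/149 = 7006/149)
33562 + w(-105, 106) = 33562 + 7006/149 = 5007744/149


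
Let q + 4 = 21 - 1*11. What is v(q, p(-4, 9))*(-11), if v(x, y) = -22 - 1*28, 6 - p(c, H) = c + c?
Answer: 550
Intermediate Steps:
p(c, H) = 6 - 2*c (p(c, H) = 6 - (c + c) = 6 - 2*c)
q = 6 (q = -4 + (21 - 1*11) = -4 + (21 - 11) = -4 + 10 = 6)
v(x, y) = -50 (v(x, y) = -22 - 28 = -50)
v(q, p(-4, 9))*(-11) = -50*(-11) = 550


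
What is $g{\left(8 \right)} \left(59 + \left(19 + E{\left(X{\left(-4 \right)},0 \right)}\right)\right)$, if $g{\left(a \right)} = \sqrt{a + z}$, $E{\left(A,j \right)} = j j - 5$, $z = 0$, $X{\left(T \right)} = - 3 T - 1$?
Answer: $146 \sqrt{2} \approx 206.48$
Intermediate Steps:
$X{\left(T \right)} = -1 - 3 T$
$E{\left(A,j \right)} = -5 + j^{2}$ ($E{\left(A,j \right)} = j^{2} - 5 = -5 + j^{2}$)
$g{\left(a \right)} = \sqrt{a}$ ($g{\left(a \right)} = \sqrt{a + 0} = \sqrt{a}$)
$g{\left(8 \right)} \left(59 + \left(19 + E{\left(X{\left(-4 \right)},0 \right)}\right)\right) = \sqrt{8} \left(59 + \left(19 - \left(5 - 0^{2}\right)\right)\right) = 2 \sqrt{2} \left(59 + \left(19 + \left(-5 + 0\right)\right)\right) = 2 \sqrt{2} \left(59 + \left(19 - 5\right)\right) = 2 \sqrt{2} \left(59 + 14\right) = 2 \sqrt{2} \cdot 73 = 146 \sqrt{2}$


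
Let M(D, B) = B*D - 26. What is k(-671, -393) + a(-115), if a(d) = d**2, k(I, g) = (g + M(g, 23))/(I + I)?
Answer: 8878704/671 ≈ 13232.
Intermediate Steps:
M(D, B) = -26 + B*D
k(I, g) = (-26 + 24*g)/(2*I) (k(I, g) = (g + (-26 + 23*g))/(I + I) = (-26 + 24*g)/((2*I)) = (-26 + 24*g)*(1/(2*I)) = (-26 + 24*g)/(2*I))
k(-671, -393) + a(-115) = (-13 + 12*(-393))/(-671) + (-115)**2 = -(-13 - 4716)/671 + 13225 = -1/671*(-4729) + 13225 = 4729/671 + 13225 = 8878704/671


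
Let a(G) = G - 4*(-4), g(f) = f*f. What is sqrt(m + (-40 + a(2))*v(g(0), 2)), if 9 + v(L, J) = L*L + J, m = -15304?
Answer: 5*I*sqrt(606) ≈ 123.09*I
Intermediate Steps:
g(f) = f**2
a(G) = 16 + G (a(G) = G + 16 = 16 + G)
v(L, J) = -9 + J + L**2 (v(L, J) = -9 + (L*L + J) = -9 + (L**2 + J) = -9 + (J + L**2) = -9 + J + L**2)
sqrt(m + (-40 + a(2))*v(g(0), 2)) = sqrt(-15304 + (-40 + (16 + 2))*(-9 + 2 + (0**2)**2)) = sqrt(-15304 + (-40 + 18)*(-9 + 2 + 0**2)) = sqrt(-15304 - 22*(-9 + 2 + 0)) = sqrt(-15304 - 22*(-7)) = sqrt(-15304 + 154) = sqrt(-15150) = 5*I*sqrt(606)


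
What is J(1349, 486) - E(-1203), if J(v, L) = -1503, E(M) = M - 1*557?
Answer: 257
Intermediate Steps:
E(M) = -557 + M (E(M) = M - 557 = -557 + M)
J(1349, 486) - E(-1203) = -1503 - (-557 - 1203) = -1503 - 1*(-1760) = -1503 + 1760 = 257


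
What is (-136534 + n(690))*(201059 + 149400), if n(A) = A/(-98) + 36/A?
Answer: -269646123338189/5635 ≈ -4.7852e+10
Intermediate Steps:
n(A) = 36/A - A/98 (n(A) = A*(-1/98) + 36/A = -A/98 + 36/A = 36/A - A/98)
(-136534 + n(690))*(201059 + 149400) = (-136534 + (36/690 - 1/98*690))*(201059 + 149400) = (-136534 + (36*(1/690) - 345/49))*350459 = (-136534 + (6/115 - 345/49))*350459 = (-136534 - 39381/5635)*350459 = -769408471/5635*350459 = -269646123338189/5635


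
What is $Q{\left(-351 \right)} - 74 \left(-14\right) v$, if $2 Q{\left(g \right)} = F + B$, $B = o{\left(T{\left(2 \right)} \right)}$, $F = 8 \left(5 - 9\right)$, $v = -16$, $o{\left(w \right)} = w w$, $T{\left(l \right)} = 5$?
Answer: $- \frac{33159}{2} \approx -16580.0$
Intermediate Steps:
$o{\left(w \right)} = w^{2}$
$F = -32$ ($F = 8 \left(-4\right) = -32$)
$B = 25$ ($B = 5^{2} = 25$)
$Q{\left(g \right)} = - \frac{7}{2}$ ($Q{\left(g \right)} = \frac{-32 + 25}{2} = \frac{1}{2} \left(-7\right) = - \frac{7}{2}$)
$Q{\left(-351 \right)} - 74 \left(-14\right) v = - \frac{7}{2} - 74 \left(-14\right) \left(-16\right) = - \frac{7}{2} - \left(-1036\right) \left(-16\right) = - \frac{7}{2} - 16576 = - \frac{33159}{2}$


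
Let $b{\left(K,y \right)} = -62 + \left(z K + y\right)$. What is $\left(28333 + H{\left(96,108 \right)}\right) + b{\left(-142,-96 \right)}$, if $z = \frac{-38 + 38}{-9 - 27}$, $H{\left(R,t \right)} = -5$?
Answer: $28170$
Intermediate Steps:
$z = 0$ ($z = \frac{0}{-36} = 0 \left(- \frac{1}{36}\right) = 0$)
$b{\left(K,y \right)} = -62 + y$ ($b{\left(K,y \right)} = -62 + \left(0 K + y\right) = -62 + \left(0 + y\right) = -62 + y$)
$\left(28333 + H{\left(96,108 \right)}\right) + b{\left(-142,-96 \right)} = \left(28333 - 5\right) - 158 = 28328 - 158 = 28170$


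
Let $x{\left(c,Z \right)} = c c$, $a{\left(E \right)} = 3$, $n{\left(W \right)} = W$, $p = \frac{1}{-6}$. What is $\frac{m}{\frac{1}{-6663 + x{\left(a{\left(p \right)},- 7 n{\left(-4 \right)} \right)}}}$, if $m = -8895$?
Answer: $59187330$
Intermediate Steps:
$p = - \frac{1}{6} \approx -0.16667$
$x{\left(c,Z \right)} = c^{2}$
$\frac{m}{\frac{1}{-6663 + x{\left(a{\left(p \right)},- 7 n{\left(-4 \right)} \right)}}} = - \frac{8895}{\frac{1}{-6663 + 3^{2}}} = - \frac{8895}{\frac{1}{-6663 + 9}} = - \frac{8895}{\frac{1}{-6654}} = - \frac{8895}{- \frac{1}{6654}} = \left(-8895\right) \left(-6654\right) = 59187330$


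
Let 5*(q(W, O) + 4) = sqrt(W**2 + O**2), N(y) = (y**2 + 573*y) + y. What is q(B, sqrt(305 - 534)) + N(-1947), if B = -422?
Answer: 2673227 + sqrt(177855)/5 ≈ 2.6733e+6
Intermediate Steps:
N(y) = y**2 + 574*y
q(W, O) = -4 + sqrt(O**2 + W**2)/5 (q(W, O) = -4 + sqrt(W**2 + O**2)/5 = -4 + sqrt(O**2 + W**2)/5)
q(B, sqrt(305 - 534)) + N(-1947) = (-4 + sqrt((sqrt(305 - 534))**2 + (-422)**2)/5) - 1947*(574 - 1947) = (-4 + sqrt((sqrt(-229))**2 + 178084)/5) - 1947*(-1373) = (-4 + sqrt((I*sqrt(229))**2 + 178084)/5) + 2673231 = (-4 + sqrt(-229 + 178084)/5) + 2673231 = (-4 + sqrt(177855)/5) + 2673231 = 2673227 + sqrt(177855)/5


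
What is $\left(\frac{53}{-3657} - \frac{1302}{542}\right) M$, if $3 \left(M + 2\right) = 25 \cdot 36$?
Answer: $- \frac{13466620}{18699} \approx -720.18$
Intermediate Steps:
$M = 298$ ($M = -2 + \frac{25 \cdot 36}{3} = -2 + \frac{1}{3} \cdot 900 = -2 + 300 = 298$)
$\left(\frac{53}{-3657} - \frac{1302}{542}\right) M = \left(\frac{53}{-3657} - \frac{1302}{542}\right) 298 = \left(53 \left(- \frac{1}{3657}\right) - \frac{651}{271}\right) 298 = \left(- \frac{1}{69} - \frac{651}{271}\right) 298 = \left(- \frac{45190}{18699}\right) 298 = - \frac{13466620}{18699}$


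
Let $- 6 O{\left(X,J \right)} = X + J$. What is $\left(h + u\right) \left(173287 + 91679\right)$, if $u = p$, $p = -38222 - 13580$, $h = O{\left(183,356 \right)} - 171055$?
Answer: $-59073330641$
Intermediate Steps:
$O{\left(X,J \right)} = - \frac{J}{6} - \frac{X}{6}$ ($O{\left(X,J \right)} = - \frac{X + J}{6} = - \frac{J + X}{6} = - \frac{J}{6} - \frac{X}{6}$)
$h = - \frac{1026869}{6}$ ($h = \left(\left(- \frac{1}{6}\right) 356 - \frac{61}{2}\right) - 171055 = \left(- \frac{178}{3} - \frac{61}{2}\right) - 171055 = - \frac{539}{6} - 171055 = - \frac{1026869}{6} \approx -1.7114 \cdot 10^{5}$)
$p = -51802$ ($p = -38222 - 13580 = -51802$)
$u = -51802$
$\left(h + u\right) \left(173287 + 91679\right) = \left(- \frac{1026869}{6} - 51802\right) \left(173287 + 91679\right) = \left(- \frac{1337681}{6}\right) 264966 = -59073330641$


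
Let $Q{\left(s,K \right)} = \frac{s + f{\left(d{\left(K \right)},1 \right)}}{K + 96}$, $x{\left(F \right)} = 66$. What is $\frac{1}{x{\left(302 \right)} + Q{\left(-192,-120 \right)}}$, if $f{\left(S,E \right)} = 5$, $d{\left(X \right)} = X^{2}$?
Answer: $\frac{24}{1771} \approx 0.013552$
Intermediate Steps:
$Q{\left(s,K \right)} = \frac{5 + s}{96 + K}$ ($Q{\left(s,K \right)} = \frac{s + 5}{K + 96} = \frac{5 + s}{96 + K}$)
$\frac{1}{x{\left(302 \right)} + Q{\left(-192,-120 \right)}} = \frac{1}{66 + \frac{5 - 192}{96 - 120}} = \frac{1}{66 + \frac{1}{-24} \left(-187\right)} = \frac{1}{66 - - \frac{187}{24}} = \frac{1}{66 + \frac{187}{24}} = \frac{1}{\frac{1771}{24}} = \frac{24}{1771}$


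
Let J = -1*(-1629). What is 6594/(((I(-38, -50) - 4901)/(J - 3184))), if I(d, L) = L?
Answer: 10253670/4951 ≈ 2071.0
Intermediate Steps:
J = 1629
6594/(((I(-38, -50) - 4901)/(J - 3184))) = 6594/(((-50 - 4901)/(1629 - 3184))) = 6594/((-4951/(-1555))) = 6594/((-4951*(-1/1555))) = 6594/(4951/1555) = 6594*(1555/4951) = 10253670/4951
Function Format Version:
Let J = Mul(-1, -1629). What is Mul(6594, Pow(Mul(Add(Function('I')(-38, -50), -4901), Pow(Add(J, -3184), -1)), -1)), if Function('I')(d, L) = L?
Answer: Rational(10253670, 4951) ≈ 2071.0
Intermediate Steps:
J = 1629
Mul(6594, Pow(Mul(Add(Function('I')(-38, -50), -4901), Pow(Add(J, -3184), -1)), -1)) = Mul(6594, Pow(Mul(Add(-50, -4901), Pow(Add(1629, -3184), -1)), -1)) = Mul(6594, Pow(Mul(-4951, Pow(-1555, -1)), -1)) = Mul(6594, Pow(Mul(-4951, Rational(-1, 1555)), -1)) = Mul(6594, Pow(Rational(4951, 1555), -1)) = Mul(6594, Rational(1555, 4951)) = Rational(10253670, 4951)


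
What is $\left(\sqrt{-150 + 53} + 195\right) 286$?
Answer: $55770 + 286 i \sqrt{97} \approx 55770.0 + 2816.8 i$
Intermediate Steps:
$\left(\sqrt{-150 + 53} + 195\right) 286 = \left(\sqrt{-97} + 195\right) 286 = \left(i \sqrt{97} + 195\right) 286 = \left(195 + i \sqrt{97}\right) 286 = 55770 + 286 i \sqrt{97}$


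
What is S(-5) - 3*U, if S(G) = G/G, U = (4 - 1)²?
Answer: -26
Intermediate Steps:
U = 9 (U = 3² = 9)
S(G) = 1
S(-5) - 3*U = 1 - 3*9 = 1 - 27 = -26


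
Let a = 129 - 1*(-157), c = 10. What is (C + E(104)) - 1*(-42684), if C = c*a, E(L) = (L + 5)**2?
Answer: 57425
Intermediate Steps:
a = 286 (a = 129 + 157 = 286)
E(L) = (5 + L)**2
C = 2860 (C = 10*286 = 2860)
(C + E(104)) - 1*(-42684) = (2860 + (5 + 104)**2) - 1*(-42684) = (2860 + 109**2) + 42684 = (2860 + 11881) + 42684 = 14741 + 42684 = 57425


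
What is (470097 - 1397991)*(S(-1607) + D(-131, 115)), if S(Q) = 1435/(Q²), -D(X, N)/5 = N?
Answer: 1377836054605560/2582449 ≈ 5.3354e+8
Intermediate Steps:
D(X, N) = -5*N
S(Q) = 1435/Q²
(470097 - 1397991)*(S(-1607) + D(-131, 115)) = (470097 - 1397991)*(1435/(-1607)² - 5*115) = -927894*(1435*(1/2582449) - 575) = -927894*(1435/2582449 - 575) = -927894*(-1484906740/2582449) = 1377836054605560/2582449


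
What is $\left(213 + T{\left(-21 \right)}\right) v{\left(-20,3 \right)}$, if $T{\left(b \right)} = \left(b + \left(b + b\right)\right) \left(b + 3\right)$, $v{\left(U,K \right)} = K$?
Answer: $4041$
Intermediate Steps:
$T{\left(b \right)} = 3 b \left(3 + b\right)$ ($T{\left(b \right)} = \left(b + 2 b\right) \left(3 + b\right) = 3 b \left(3 + b\right)$)
$\left(213 + T{\left(-21 \right)}\right) v{\left(-20,3 \right)} = \left(213 + 3 \left(-21\right) \left(3 - 21\right)\right) 3 = \left(213 + 3 \left(-21\right) \left(-18\right)\right) 3 = \left(213 + 1134\right) 3 = 1347 \cdot 3 = 4041$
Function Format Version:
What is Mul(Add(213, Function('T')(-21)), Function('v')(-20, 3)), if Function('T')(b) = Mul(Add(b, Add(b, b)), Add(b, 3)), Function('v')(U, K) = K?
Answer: 4041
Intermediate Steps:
Function('T')(b) = Mul(3, b, Add(3, b)) (Function('T')(b) = Mul(Add(b, Mul(2, b)), Add(3, b)) = Mul(Mul(3, b), Add(3, b)) = Mul(3, b, Add(3, b)))
Mul(Add(213, Function('T')(-21)), Function('v')(-20, 3)) = Mul(Add(213, Mul(3, -21, Add(3, -21))), 3) = Mul(Add(213, Mul(3, -21, -18)), 3) = Mul(Add(213, 1134), 3) = Mul(1347, 3) = 4041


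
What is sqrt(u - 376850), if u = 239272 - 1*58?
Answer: 2*I*sqrt(34409) ≈ 370.99*I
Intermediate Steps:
u = 239214 (u = 239272 - 58 = 239214)
sqrt(u - 376850) = sqrt(239214 - 376850) = sqrt(-137636) = 2*I*sqrt(34409)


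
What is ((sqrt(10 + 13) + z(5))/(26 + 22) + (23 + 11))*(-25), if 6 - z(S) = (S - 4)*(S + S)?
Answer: -10175/12 - 25*sqrt(23)/48 ≈ -850.41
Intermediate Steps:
z(S) = 6 - 2*S*(-4 + S) (z(S) = 6 - (S - 4)*(S + S) = 6 - (-4 + S)*2*S = 6 - 2*S*(-4 + S))
((sqrt(10 + 13) + z(5))/(26 + 22) + (23 + 11))*(-25) = ((sqrt(10 + 13) + (6 - 2*5**2 + 8*5))/(26 + 22) + (23 + 11))*(-25) = ((sqrt(23) + (6 - 2*25 + 40))/48 + 34)*(-25) = ((sqrt(23) + (6 - 50 + 40))*(1/48) + 34)*(-25) = ((sqrt(23) - 4)*(1/48) + 34)*(-25) = ((-4 + sqrt(23))*(1/48) + 34)*(-25) = ((-1/12 + sqrt(23)/48) + 34)*(-25) = (407/12 + sqrt(23)/48)*(-25) = -10175/12 - 25*sqrt(23)/48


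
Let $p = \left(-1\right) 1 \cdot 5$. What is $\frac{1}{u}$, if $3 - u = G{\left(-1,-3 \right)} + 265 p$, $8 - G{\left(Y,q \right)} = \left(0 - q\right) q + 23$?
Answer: $\frac{1}{1334} \approx 0.00074963$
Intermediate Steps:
$G{\left(Y,q \right)} = -15 + q^{2}$ ($G{\left(Y,q \right)} = 8 - \left(\left(0 - q\right) q + 23\right) = 8 - \left(- q q + 23\right) = 8 - \left(- q^{2} + 23\right) = 8 - \left(23 - q^{2}\right) = 8 + \left(-23 + q^{2}\right) = -15 + q^{2}$)
$p = -5$ ($p = \left(-1\right) 5 = -5$)
$u = 1334$ ($u = 3 - \left(\left(-15 + \left(-3\right)^{2}\right) + 265 \left(-5\right)\right) = 3 - \left(\left(-15 + 9\right) - 1325\right) = 3 - \left(-6 - 1325\right) = 3 - -1331 = 3 + 1331 = 1334$)
$\frac{1}{u} = \frac{1}{1334}$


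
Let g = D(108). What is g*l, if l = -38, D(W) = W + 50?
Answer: -6004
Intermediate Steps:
D(W) = 50 + W
g = 158 (g = 50 + 108 = 158)
g*l = 158*(-38) = -6004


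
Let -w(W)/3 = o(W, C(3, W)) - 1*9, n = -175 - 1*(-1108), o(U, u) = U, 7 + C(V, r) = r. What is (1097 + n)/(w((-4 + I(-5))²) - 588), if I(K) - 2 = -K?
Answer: -145/42 ≈ -3.4524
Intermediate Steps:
C(V, r) = -7 + r
I(K) = 2 - K
n = 933 (n = -175 + 1108 = 933)
w(W) = 27 - 3*W (w(W) = -3*(W - 1*9) = -3*(W - 9) = -3*(-9 + W) = 27 - 3*W)
(1097 + n)/(w((-4 + I(-5))²) - 588) = (1097 + 933)/((27 - 3*(-4 + (2 - 1*(-5)))²) - 588) = 2030/((27 - 3*(-4 + (2 + 5))²) - 588) = 2030/((27 - 3*(-4 + 7)²) - 588) = 2030/((27 - 3*3²) - 588) = 2030/((27 - 3*9) - 588) = 2030/((27 - 27) - 588) = 2030/(0 - 588) = 2030/(-588) = 2030*(-1/588) = -145/42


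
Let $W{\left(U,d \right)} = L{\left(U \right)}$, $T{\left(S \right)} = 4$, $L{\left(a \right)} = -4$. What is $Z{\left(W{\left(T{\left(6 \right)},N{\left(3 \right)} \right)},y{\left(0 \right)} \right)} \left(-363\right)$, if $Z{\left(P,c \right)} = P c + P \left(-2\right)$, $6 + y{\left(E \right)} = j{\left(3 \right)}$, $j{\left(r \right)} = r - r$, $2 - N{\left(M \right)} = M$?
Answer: $-11616$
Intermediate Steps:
$N{\left(M \right)} = 2 - M$
$j{\left(r \right)} = 0$
$W{\left(U,d \right)} = -4$
$y{\left(E \right)} = -6$ ($y{\left(E \right)} = -6 + 0 = -6$)
$Z{\left(P,c \right)} = - 2 P + P c$ ($Z{\left(P,c \right)} = P c - 2 P = - 2 P + P c$)
$Z{\left(W{\left(T{\left(6 \right)},N{\left(3 \right)} \right)},y{\left(0 \right)} \right)} \left(-363\right) = - 4 \left(-2 - 6\right) \left(-363\right) = \left(-4\right) \left(-8\right) \left(-363\right) = 32 \left(-363\right) = -11616$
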